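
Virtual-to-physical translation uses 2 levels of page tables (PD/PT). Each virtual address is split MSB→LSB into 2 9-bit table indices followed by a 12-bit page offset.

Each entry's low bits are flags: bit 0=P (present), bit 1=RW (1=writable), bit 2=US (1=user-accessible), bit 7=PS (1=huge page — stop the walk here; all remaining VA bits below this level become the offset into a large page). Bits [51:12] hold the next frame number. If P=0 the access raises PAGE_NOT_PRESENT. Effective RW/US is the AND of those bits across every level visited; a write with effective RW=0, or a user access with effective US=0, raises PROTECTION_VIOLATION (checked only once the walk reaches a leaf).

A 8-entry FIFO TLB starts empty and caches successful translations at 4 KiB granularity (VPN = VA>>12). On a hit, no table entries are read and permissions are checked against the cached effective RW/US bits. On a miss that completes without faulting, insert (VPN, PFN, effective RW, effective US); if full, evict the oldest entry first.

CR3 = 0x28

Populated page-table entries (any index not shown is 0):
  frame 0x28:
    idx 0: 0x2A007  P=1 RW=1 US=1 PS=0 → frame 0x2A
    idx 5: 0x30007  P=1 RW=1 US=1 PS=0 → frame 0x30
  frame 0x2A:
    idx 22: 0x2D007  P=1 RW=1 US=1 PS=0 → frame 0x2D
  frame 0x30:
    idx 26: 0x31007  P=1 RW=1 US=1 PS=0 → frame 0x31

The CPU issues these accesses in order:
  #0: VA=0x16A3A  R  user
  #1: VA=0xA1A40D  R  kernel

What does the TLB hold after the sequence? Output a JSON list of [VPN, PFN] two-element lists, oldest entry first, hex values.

Walk each access:
#0 VA=0x16A3A (r,user):
  [0] read 0x28 idx=0: raw=0x2A007 flags P=1 W=1 U=1 S=0
  [1] read 0x2A idx=22: raw=0x2D007 flags P=1 W=1 U=1 S=0
  ⇒ phys 0x2DA3A  [2 reads]
#1 VA=0xA1A40D (r,kernel):
  [0] read 0x28 idx=5: raw=0x30007 flags P=1 W=1 U=1 S=0
  [1] read 0x30 idx=26: raw=0x31007 flags P=1 W=1 U=1 S=0
  ⇒ phys 0x3140D  [2 reads]

TLB: [["0x16", "0x2D"], ["0xA1A", "0x31"]]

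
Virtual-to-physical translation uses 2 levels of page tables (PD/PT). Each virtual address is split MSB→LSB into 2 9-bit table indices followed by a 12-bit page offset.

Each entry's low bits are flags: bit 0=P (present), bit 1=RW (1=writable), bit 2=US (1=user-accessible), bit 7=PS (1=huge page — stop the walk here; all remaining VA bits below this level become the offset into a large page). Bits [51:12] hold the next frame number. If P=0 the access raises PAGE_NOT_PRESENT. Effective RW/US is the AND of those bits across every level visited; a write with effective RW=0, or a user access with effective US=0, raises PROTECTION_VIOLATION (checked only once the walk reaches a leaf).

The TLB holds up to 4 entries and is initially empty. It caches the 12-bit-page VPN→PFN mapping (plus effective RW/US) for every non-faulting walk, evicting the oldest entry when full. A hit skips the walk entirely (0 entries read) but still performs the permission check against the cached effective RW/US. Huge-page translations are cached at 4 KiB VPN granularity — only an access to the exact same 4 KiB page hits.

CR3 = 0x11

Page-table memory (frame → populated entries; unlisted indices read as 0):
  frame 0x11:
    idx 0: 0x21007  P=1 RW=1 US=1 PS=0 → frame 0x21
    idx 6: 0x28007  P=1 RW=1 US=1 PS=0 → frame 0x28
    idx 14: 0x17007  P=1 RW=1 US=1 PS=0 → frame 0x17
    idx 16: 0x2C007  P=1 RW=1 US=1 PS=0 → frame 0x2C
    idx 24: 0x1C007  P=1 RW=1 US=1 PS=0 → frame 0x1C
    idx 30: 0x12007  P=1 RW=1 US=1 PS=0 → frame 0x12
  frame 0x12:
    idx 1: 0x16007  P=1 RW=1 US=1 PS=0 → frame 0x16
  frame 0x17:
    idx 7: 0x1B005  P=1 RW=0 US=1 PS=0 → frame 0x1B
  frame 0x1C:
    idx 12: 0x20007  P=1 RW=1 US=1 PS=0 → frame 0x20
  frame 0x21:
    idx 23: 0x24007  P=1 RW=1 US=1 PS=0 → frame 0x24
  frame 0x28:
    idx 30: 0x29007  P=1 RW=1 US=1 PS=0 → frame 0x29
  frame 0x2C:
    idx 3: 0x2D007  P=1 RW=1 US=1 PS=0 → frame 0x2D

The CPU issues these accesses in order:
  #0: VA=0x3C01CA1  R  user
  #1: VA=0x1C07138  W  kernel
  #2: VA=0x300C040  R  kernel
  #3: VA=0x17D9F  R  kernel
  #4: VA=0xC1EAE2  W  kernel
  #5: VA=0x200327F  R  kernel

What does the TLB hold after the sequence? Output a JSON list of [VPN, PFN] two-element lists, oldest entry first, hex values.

Per-access translation:
#0 VA=0x3C01CA1 (r,user):
  lvl0: tbl 0x11, slot 30 ⇒ 0x12007 (P1/RW1/US1/PS0)
  lvl1: tbl 0x12, slot 1 ⇒ 0x16007 (P1/RW1/US1/PS0)
  ✓ 0x16CA1  — 2 lookups
#1 VA=0x1C07138 (w,kernel):
  lvl0: tbl 0x11, slot 14 ⇒ 0x17007 (P1/RW1/US1/PS0)
  lvl1: tbl 0x17, slot 7 ⇒ 0x1B005 (P1/RW0/US1/PS0)
  ⇒ fault: PROTECTION_VIOLATION  — 2 lookups
#2 VA=0x300C040 (r,kernel):
  lvl0: tbl 0x11, slot 24 ⇒ 0x1C007 (P1/RW1/US1/PS0)
  lvl1: tbl 0x1C, slot 12 ⇒ 0x20007 (P1/RW1/US1/PS0)
  ✓ 0x20040  — 2 lookups
#3 VA=0x17D9F (r,kernel):
  lvl0: tbl 0x11, slot 0 ⇒ 0x21007 (P1/RW1/US1/PS0)
  lvl1: tbl 0x21, slot 23 ⇒ 0x24007 (P1/RW1/US1/PS0)
  ✓ 0x24D9F  — 2 lookups
#4 VA=0xC1EAE2 (w,kernel):
  lvl0: tbl 0x11, slot 6 ⇒ 0x28007 (P1/RW1/US1/PS0)
  lvl1: tbl 0x28, slot 30 ⇒ 0x29007 (P1/RW1/US1/PS0)
  ✓ 0x29AE2  — 2 lookups
#5 VA=0x200327F (r,kernel):
  lvl0: tbl 0x11, slot 16 ⇒ 0x2C007 (P1/RW1/US1/PS0)
  lvl1: tbl 0x2C, slot 3 ⇒ 0x2D007 (P1/RW1/US1/PS0)
  ✓ 0x2D27F  — 2 lookups

TLB: [["0x300C", "0x20"], ["0x17", "0x24"], ["0xC1E", "0x29"], ["0x2003", "0x2D"]]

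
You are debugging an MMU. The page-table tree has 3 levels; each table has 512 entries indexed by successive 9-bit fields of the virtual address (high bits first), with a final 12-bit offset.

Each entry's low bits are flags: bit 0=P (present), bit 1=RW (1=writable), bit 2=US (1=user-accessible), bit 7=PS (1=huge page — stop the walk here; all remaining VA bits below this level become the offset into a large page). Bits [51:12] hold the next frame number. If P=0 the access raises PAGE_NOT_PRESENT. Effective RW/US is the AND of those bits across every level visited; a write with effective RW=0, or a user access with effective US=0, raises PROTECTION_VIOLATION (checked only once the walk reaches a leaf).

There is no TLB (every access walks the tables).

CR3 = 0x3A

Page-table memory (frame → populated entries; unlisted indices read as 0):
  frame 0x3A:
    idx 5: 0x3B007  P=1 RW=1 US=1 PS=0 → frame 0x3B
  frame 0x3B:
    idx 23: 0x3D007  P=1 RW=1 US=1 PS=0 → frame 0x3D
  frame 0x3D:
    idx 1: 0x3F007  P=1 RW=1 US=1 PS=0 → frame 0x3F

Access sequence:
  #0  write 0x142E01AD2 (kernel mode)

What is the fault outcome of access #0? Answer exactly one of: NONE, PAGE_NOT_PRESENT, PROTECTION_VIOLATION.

Walk each access:
#0 VA=0x142E01AD2 (w,kernel):
  lvl0: tbl 0x3A, slot 5 ⇒ 0x3B007 (P1/RW1/US1/PS0)
  lvl1: tbl 0x3B, slot 23 ⇒ 0x3D007 (P1/RW1/US1/PS0)
  lvl2: tbl 0x3D, slot 1 ⇒ 0x3F007 (P1/RW1/US1/PS0)
  ✓ 0x3FAD2  — 3 lookups

Access #0 fault: NONE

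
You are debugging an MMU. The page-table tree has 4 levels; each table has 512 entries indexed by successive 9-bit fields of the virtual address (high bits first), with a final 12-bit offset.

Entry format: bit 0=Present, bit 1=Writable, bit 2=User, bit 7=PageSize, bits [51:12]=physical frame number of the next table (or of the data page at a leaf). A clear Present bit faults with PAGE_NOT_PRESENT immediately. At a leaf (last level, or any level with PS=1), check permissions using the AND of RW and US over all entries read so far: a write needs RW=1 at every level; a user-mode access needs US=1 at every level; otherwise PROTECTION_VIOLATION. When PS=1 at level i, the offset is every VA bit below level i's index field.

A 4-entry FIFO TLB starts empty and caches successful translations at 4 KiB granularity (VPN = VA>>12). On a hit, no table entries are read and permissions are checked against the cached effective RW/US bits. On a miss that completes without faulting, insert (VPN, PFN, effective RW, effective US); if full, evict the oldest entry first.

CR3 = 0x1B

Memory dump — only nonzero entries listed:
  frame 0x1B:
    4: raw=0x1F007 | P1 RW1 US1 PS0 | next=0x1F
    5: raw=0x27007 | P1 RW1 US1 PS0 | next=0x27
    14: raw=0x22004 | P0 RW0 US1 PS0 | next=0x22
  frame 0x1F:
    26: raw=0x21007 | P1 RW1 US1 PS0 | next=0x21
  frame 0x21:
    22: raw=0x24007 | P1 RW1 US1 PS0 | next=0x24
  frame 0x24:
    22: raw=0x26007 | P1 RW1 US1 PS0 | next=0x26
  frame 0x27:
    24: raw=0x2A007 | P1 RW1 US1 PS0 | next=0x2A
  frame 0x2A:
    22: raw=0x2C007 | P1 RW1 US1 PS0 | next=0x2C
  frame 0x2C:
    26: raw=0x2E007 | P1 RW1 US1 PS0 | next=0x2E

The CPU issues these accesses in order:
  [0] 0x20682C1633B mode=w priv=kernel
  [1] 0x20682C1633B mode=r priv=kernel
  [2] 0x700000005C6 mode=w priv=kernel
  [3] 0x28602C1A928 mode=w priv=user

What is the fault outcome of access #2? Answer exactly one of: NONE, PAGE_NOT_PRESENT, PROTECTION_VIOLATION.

Per-access translation:
#0 VA=0x20682C1633B (w,kernel):
  lvl0: tbl 0x1B, slot 4 ⇒ 0x1F007 (P1/RW1/US1/PS0)
  lvl1: tbl 0x1F, slot 26 ⇒ 0x21007 (P1/RW1/US1/PS0)
  lvl2: tbl 0x21, slot 22 ⇒ 0x24007 (P1/RW1/US1/PS0)
  lvl3: tbl 0x24, slot 22 ⇒ 0x26007 (P1/RW1/US1/PS0)
  ✓ 0x2633B  — 4 lookups
#1 VA=0x20682C1633B (r,kernel):
  TLB hit vpn=0x20682C16 → PA=0x2633B
#2 VA=0x700000005C6 (w,kernel):
  lvl0: tbl 0x1B, slot 14 ⇒ 0x22004 (P0/RW0/US1/PS0)
  ⇒ fault: PAGE_NOT_PRESENT  — 1 lookups
#3 VA=0x28602C1A928 (w,user):
  lvl0: tbl 0x1B, slot 5 ⇒ 0x27007 (P1/RW1/US1/PS0)
  lvl1: tbl 0x27, slot 24 ⇒ 0x2A007 (P1/RW1/US1/PS0)
  lvl2: tbl 0x2A, slot 22 ⇒ 0x2C007 (P1/RW1/US1/PS0)
  lvl3: tbl 0x2C, slot 26 ⇒ 0x2E007 (P1/RW1/US1/PS0)
  ✓ 0x2E928  — 4 lookups

Access #2 fault: PAGE_NOT_PRESENT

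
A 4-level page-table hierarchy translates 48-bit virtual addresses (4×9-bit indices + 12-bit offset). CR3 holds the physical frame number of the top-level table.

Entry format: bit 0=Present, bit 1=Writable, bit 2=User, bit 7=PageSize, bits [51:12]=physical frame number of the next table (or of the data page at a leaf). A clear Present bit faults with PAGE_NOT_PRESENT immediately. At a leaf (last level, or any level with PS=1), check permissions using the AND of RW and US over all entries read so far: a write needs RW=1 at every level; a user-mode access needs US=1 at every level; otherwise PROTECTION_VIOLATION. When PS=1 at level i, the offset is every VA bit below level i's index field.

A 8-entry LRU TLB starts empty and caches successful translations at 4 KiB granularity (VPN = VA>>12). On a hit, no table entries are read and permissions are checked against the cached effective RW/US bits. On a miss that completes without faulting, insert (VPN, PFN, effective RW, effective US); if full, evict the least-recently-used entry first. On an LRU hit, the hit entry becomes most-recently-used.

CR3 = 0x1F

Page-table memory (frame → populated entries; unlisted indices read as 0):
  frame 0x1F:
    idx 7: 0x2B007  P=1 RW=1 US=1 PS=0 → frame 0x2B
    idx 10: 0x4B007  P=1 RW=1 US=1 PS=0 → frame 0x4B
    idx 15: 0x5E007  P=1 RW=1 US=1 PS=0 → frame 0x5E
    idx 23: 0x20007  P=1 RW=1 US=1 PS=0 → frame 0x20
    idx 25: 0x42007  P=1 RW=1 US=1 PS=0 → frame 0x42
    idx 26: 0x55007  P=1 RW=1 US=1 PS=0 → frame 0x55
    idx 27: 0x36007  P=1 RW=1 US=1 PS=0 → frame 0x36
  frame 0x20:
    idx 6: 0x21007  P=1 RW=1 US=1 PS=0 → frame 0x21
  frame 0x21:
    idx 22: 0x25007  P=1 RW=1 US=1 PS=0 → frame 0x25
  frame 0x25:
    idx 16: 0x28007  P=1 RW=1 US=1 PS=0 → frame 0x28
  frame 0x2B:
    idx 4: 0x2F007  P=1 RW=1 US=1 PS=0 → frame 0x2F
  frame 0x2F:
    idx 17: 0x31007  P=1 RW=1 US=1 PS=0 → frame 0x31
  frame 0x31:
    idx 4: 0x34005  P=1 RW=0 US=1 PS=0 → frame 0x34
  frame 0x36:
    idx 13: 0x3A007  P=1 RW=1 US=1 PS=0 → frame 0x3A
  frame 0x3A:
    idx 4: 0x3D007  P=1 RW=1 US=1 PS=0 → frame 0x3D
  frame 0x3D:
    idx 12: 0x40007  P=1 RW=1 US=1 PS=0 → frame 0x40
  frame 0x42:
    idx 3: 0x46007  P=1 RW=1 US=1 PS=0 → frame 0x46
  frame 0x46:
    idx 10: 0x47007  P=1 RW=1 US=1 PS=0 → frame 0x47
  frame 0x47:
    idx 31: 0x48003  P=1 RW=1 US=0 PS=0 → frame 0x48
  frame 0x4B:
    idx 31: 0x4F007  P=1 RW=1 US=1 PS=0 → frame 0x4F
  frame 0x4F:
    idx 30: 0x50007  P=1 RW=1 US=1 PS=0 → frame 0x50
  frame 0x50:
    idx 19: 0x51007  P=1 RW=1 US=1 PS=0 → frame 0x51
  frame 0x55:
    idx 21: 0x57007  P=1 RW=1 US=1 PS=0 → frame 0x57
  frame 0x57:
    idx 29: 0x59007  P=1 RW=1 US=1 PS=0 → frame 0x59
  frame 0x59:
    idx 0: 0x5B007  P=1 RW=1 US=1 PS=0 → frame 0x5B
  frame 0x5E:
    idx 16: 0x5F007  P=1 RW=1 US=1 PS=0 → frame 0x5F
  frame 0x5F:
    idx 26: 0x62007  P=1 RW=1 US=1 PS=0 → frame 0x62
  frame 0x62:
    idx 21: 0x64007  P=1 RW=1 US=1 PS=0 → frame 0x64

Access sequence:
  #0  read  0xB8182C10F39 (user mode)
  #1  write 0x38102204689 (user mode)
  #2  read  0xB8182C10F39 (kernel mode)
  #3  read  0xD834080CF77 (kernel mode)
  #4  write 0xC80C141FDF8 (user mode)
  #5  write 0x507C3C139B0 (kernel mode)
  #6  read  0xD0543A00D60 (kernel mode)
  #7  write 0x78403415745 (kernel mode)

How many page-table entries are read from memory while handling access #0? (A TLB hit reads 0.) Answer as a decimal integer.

Walk each access:
#0 VA=0xB8182C10F39 (r,user):
  [0] read 0x1F idx=23: raw=0x20007 flags P=1 W=1 U=1 S=0
  [1] read 0x20 idx=6: raw=0x21007 flags P=1 W=1 U=1 S=0
  [2] read 0x21 idx=22: raw=0x25007 flags P=1 W=1 U=1 S=0
  [3] read 0x25 idx=16: raw=0x28007 flags P=1 W=1 U=1 S=0
  ✓ 0x28F39  — 4 lookups
#1 VA=0x38102204689 (w,user):
  [0] read 0x1F idx=7: raw=0x2B007 flags P=1 W=1 U=1 S=0
  [1] read 0x2B idx=4: raw=0x2F007 flags P=1 W=1 U=1 S=0
  [2] read 0x2F idx=17: raw=0x31007 flags P=1 W=1 U=1 S=0
  [3] read 0x31 idx=4: raw=0x34005 flags P=1 W=0 U=1 S=0
  → PROTECTION_VIOLATION  (4 entries read)
#2 VA=0xB8182C10F39 (r,kernel):
  TLB hit vpn=0xB8182C10 → PA=0x28F39
#3 VA=0xD834080CF77 (r,kernel):
  [0] read 0x1F idx=27: raw=0x36007 flags P=1 W=1 U=1 S=0
  [1] read 0x36 idx=13: raw=0x3A007 flags P=1 W=1 U=1 S=0
  [2] read 0x3A idx=4: raw=0x3D007 flags P=1 W=1 U=1 S=0
  [3] read 0x3D idx=12: raw=0x40007 flags P=1 W=1 U=1 S=0
  ✓ 0x40F77  — 4 lookups
#4 VA=0xC80C141FDF8 (w,user):
  [0] read 0x1F idx=25: raw=0x42007 flags P=1 W=1 U=1 S=0
  [1] read 0x42 idx=3: raw=0x46007 flags P=1 W=1 U=1 S=0
  [2] read 0x46 idx=10: raw=0x47007 flags P=1 W=1 U=1 S=0
  [3] read 0x47 idx=31: raw=0x48003 flags P=1 W=1 U=0 S=0
  → PROTECTION_VIOLATION  (4 entries read)
#5 VA=0x507C3C139B0 (w,kernel):
  [0] read 0x1F idx=10: raw=0x4B007 flags P=1 W=1 U=1 S=0
  [1] read 0x4B idx=31: raw=0x4F007 flags P=1 W=1 U=1 S=0
  [2] read 0x4F idx=30: raw=0x50007 flags P=1 W=1 U=1 S=0
  [3] read 0x50 idx=19: raw=0x51007 flags P=1 W=1 U=1 S=0
  ✓ 0x519B0  — 4 lookups
#6 VA=0xD0543A00D60 (r,kernel):
  [0] read 0x1F idx=26: raw=0x55007 flags P=1 W=1 U=1 S=0
  [1] read 0x55 idx=21: raw=0x57007 flags P=1 W=1 U=1 S=0
  [2] read 0x57 idx=29: raw=0x59007 flags P=1 W=1 U=1 S=0
  [3] read 0x59 idx=0: raw=0x5B007 flags P=1 W=1 U=1 S=0
  ✓ 0x5BD60  — 4 lookups
#7 VA=0x78403415745 (w,kernel):
  [0] read 0x1F idx=15: raw=0x5E007 flags P=1 W=1 U=1 S=0
  [1] read 0x5E idx=16: raw=0x5F007 flags P=1 W=1 U=1 S=0
  [2] read 0x5F idx=26: raw=0x62007 flags P=1 W=1 U=1 S=0
  [3] read 0x62 idx=21: raw=0x64007 flags P=1 W=1 U=1 S=0
  ✓ 0x64745  — 4 lookups

Entries read for #0: 4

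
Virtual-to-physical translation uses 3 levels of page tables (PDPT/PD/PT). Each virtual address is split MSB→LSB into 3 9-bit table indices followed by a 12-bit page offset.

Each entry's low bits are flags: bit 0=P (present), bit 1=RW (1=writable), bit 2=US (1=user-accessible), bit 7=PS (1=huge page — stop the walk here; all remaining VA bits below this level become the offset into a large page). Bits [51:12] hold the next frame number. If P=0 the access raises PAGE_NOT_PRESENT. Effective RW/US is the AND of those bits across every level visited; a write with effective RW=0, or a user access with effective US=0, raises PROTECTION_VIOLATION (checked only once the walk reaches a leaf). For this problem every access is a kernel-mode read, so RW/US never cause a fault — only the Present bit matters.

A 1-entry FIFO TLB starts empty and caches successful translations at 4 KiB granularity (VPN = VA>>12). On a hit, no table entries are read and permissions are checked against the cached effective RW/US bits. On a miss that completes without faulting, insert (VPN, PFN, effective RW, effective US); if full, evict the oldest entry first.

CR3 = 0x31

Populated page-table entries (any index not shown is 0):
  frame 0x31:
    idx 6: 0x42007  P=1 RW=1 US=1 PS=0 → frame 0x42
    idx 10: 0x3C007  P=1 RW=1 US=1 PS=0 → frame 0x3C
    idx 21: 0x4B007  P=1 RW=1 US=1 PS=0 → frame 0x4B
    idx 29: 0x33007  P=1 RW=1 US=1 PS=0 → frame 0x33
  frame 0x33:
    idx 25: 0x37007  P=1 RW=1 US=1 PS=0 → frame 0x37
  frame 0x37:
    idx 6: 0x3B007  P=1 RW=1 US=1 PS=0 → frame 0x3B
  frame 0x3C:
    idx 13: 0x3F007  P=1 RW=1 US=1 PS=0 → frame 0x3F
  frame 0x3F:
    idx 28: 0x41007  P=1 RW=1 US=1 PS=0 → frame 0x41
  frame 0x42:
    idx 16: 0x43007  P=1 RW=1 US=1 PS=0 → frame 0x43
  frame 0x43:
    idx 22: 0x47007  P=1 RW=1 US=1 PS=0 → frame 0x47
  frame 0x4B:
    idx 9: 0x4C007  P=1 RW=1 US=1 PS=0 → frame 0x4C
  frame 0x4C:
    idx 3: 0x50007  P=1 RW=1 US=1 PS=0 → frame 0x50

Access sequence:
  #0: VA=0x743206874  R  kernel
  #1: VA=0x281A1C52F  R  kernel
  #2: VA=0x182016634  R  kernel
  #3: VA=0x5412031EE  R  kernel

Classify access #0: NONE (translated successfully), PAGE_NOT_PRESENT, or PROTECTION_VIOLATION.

Trace:
#0 VA=0x743206874 (r,kernel):
  L0: frame=0x31 idx=29 entry=0x33007 [P=1 RW=1 US=1 PS=0]
  L1: frame=0x33 idx=25 entry=0x37007 [P=1 RW=1 US=1 PS=0]
  L2: frame=0x37 idx=6 entry=0x3B007 [P=1 RW=1 US=1 PS=0]
  ✓ 0x3B874  — 3 lookups
#1 VA=0x281A1C52F (r,kernel):
  L0: frame=0x31 idx=10 entry=0x3C007 [P=1 RW=1 US=1 PS=0]
  L1: frame=0x3C idx=13 entry=0x3F007 [P=1 RW=1 US=1 PS=0]
  L2: frame=0x3F idx=28 entry=0x41007 [P=1 RW=1 US=1 PS=0]
  ✓ 0x4152F  — 3 lookups
#2 VA=0x182016634 (r,kernel):
  L0: frame=0x31 idx=6 entry=0x42007 [P=1 RW=1 US=1 PS=0]
  L1: frame=0x42 idx=16 entry=0x43007 [P=1 RW=1 US=1 PS=0]
  L2: frame=0x43 idx=22 entry=0x47007 [P=1 RW=1 US=1 PS=0]
  ✓ 0x47634  — 3 lookups
#3 VA=0x5412031EE (r,kernel):
  L0: frame=0x31 idx=21 entry=0x4B007 [P=1 RW=1 US=1 PS=0]
  L1: frame=0x4B idx=9 entry=0x4C007 [P=1 RW=1 US=1 PS=0]
  L2: frame=0x4C idx=3 entry=0x50007 [P=1 RW=1 US=1 PS=0]
  ✓ 0x501EE  — 3 lookups

Access #0 fault: NONE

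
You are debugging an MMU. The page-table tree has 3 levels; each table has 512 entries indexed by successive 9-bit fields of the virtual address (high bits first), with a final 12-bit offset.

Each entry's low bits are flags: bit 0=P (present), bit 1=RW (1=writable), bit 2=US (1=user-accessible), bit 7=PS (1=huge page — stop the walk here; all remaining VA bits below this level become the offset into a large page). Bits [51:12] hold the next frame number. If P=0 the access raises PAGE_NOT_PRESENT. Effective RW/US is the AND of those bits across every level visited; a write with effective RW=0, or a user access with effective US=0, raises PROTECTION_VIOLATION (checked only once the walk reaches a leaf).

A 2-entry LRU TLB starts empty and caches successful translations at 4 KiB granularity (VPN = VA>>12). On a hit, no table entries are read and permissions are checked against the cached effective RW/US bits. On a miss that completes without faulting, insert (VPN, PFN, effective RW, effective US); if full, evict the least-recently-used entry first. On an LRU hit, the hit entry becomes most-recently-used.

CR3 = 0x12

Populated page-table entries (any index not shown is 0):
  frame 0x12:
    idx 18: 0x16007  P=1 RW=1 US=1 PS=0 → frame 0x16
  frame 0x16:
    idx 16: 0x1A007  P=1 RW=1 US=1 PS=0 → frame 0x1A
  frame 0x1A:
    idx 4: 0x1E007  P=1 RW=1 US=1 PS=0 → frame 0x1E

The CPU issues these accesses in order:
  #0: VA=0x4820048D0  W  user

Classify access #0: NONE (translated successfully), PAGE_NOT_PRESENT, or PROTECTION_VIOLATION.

Trace:
#0 VA=0x4820048D0 (w,user):
  L0 @0x12[18] → 0x16007  P=1,RW=1,US=1,PS=0
  L1 @0x16[16] → 0x1A007  P=1,RW=1,US=1,PS=0
  L2 @0x1A[4] → 0x1E007  P=1,RW=1,US=1,PS=0
  ✓ 0x1E8D0  — 3 lookups

Access #0 fault: NONE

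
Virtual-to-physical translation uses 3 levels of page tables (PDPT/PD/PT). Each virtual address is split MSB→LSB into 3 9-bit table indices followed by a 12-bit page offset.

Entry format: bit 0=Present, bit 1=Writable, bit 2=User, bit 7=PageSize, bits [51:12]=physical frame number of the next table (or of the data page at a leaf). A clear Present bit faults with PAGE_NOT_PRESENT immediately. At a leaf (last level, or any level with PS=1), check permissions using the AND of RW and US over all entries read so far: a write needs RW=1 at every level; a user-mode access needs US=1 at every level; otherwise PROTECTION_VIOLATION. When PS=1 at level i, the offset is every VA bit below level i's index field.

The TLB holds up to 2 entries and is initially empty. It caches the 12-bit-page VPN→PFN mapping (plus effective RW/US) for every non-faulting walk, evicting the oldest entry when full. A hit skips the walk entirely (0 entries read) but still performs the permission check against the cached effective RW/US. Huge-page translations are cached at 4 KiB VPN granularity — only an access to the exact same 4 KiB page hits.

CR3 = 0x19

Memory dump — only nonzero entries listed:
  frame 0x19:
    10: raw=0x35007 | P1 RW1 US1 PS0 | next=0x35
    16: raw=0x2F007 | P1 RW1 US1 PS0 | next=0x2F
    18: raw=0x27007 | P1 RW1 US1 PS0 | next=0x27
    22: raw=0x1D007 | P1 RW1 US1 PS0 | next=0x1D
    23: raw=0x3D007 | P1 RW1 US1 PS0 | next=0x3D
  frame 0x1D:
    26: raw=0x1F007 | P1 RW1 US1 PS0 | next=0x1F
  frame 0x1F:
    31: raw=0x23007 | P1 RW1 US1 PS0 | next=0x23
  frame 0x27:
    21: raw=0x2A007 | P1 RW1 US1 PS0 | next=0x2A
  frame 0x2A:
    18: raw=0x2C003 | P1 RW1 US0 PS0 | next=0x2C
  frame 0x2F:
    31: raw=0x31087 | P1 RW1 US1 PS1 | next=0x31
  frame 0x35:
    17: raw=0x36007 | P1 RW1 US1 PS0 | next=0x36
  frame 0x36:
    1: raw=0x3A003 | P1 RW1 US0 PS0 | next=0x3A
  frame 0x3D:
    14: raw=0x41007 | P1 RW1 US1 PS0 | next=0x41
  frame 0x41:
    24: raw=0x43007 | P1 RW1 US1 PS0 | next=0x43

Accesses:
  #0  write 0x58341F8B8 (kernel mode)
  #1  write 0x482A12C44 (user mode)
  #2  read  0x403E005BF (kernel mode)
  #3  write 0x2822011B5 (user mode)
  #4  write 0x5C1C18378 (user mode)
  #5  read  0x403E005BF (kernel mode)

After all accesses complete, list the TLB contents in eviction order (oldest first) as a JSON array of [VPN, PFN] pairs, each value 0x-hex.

Per-access translation:
#0 VA=0x58341F8B8 (w,kernel):
  L0: frame=0x19 idx=22 entry=0x1D007 [P=1 RW=1 US=1 PS=0]
  L1: frame=0x1D idx=26 entry=0x1F007 [P=1 RW=1 US=1 PS=0]
  L2: frame=0x1F idx=31 entry=0x23007 [P=1 RW=1 US=1 PS=0]
  → PA=0x238B8  (3 entries read)
#1 VA=0x482A12C44 (w,user):
  L0: frame=0x19 idx=18 entry=0x27007 [P=1 RW=1 US=1 PS=0]
  L1: frame=0x27 idx=21 entry=0x2A007 [P=1 RW=1 US=1 PS=0]
  L2: frame=0x2A idx=18 entry=0x2C003 [P=1 RW=1 US=0 PS=0]
  ✗ PROTECTION_VIOLATION  [3 reads]
#2 VA=0x403E005BF (r,kernel):
  L0: frame=0x19 idx=16 entry=0x2F007 [P=1 RW=1 US=1 PS=0]
  L1: frame=0x2F idx=31 entry=0x31087 [P=1 RW=1 US=1 PS=1]
  → PA=0x315BF (huge @L1)  (2 entries read)
#3 VA=0x2822011B5 (w,user):
  L0: frame=0x19 idx=10 entry=0x35007 [P=1 RW=1 US=1 PS=0]
  L1: frame=0x35 idx=17 entry=0x36007 [P=1 RW=1 US=1 PS=0]
  L2: frame=0x36 idx=1 entry=0x3A003 [P=1 RW=1 US=0 PS=0]
  ✗ PROTECTION_VIOLATION  [3 reads]
#4 VA=0x5C1C18378 (w,user):
  L0: frame=0x19 idx=23 entry=0x3D007 [P=1 RW=1 US=1 PS=0]
  L1: frame=0x3D idx=14 entry=0x41007 [P=1 RW=1 US=1 PS=0]
  L2: frame=0x41 idx=24 entry=0x43007 [P=1 RW=1 US=1 PS=0]
  → PA=0x43378  (3 entries read)
#5 VA=0x403E005BF (r,kernel):
  TLB hit vpn=0x403E00 → PA=0x315BF

TLB: [["0x403E00", "0x31"], ["0x5C1C18", "0x43"]]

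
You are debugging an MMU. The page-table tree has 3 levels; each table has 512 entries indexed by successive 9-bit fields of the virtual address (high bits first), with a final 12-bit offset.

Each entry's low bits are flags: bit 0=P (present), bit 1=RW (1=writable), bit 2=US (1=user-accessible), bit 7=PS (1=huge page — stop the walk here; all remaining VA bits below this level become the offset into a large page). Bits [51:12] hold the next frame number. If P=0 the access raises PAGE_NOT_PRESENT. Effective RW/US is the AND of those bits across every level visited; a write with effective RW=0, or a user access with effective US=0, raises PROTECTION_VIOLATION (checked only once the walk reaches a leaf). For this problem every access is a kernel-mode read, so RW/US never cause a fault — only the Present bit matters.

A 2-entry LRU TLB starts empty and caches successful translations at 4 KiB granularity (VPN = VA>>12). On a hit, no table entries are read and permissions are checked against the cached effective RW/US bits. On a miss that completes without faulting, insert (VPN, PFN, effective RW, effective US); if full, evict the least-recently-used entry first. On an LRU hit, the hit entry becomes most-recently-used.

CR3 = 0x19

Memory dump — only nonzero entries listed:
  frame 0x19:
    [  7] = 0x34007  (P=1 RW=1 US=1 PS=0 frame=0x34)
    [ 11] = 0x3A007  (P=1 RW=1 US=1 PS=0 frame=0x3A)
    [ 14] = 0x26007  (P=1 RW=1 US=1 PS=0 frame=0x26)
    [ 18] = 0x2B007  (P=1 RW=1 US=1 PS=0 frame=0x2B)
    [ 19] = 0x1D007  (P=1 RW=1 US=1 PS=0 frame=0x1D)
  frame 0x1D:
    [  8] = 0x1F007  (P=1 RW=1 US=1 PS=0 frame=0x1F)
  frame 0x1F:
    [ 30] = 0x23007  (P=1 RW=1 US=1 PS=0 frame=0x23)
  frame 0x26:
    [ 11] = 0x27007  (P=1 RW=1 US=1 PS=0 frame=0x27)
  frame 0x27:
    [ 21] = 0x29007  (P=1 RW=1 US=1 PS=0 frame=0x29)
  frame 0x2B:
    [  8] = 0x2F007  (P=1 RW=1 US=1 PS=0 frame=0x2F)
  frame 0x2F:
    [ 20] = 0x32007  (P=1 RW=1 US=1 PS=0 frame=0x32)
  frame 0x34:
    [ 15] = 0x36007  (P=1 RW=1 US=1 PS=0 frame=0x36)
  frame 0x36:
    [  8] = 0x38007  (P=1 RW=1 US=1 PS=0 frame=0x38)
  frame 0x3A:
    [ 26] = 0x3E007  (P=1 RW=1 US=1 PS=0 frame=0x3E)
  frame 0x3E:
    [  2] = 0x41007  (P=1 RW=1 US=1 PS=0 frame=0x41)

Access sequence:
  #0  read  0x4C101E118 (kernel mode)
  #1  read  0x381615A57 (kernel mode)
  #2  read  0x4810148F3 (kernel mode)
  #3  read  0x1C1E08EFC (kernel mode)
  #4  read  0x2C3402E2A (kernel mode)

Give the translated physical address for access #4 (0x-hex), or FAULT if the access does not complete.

Walk each access:
#0 VA=0x4C101E118 (r,kernel):
  L0: frame=0x19 idx=19 entry=0x1D007 [P=1 RW=1 US=1 PS=0]
  L1: frame=0x1D idx=8 entry=0x1F007 [P=1 RW=1 US=1 PS=0]
  L2: frame=0x1F idx=30 entry=0x23007 [P=1 RW=1 US=1 PS=0]
  ⇒ phys 0x23118  [3 reads]
#1 VA=0x381615A57 (r,kernel):
  L0: frame=0x19 idx=14 entry=0x26007 [P=1 RW=1 US=1 PS=0]
  L1: frame=0x26 idx=11 entry=0x27007 [P=1 RW=1 US=1 PS=0]
  L2: frame=0x27 idx=21 entry=0x29007 [P=1 RW=1 US=1 PS=0]
  ⇒ phys 0x29A57  [3 reads]
#2 VA=0x4810148F3 (r,kernel):
  L0: frame=0x19 idx=18 entry=0x2B007 [P=1 RW=1 US=1 PS=0]
  L1: frame=0x2B idx=8 entry=0x2F007 [P=1 RW=1 US=1 PS=0]
  L2: frame=0x2F idx=20 entry=0x32007 [P=1 RW=1 US=1 PS=0]
  ⇒ phys 0x328F3  [3 reads]
#3 VA=0x1C1E08EFC (r,kernel):
  L0: frame=0x19 idx=7 entry=0x34007 [P=1 RW=1 US=1 PS=0]
  L1: frame=0x34 idx=15 entry=0x36007 [P=1 RW=1 US=1 PS=0]
  L2: frame=0x36 idx=8 entry=0x38007 [P=1 RW=1 US=1 PS=0]
  ⇒ phys 0x38EFC  [3 reads]
#4 VA=0x2C3402E2A (r,kernel):
  L0: frame=0x19 idx=11 entry=0x3A007 [P=1 RW=1 US=1 PS=0]
  L1: frame=0x3A idx=26 entry=0x3E007 [P=1 RW=1 US=1 PS=0]
  L2: frame=0x3E idx=2 entry=0x41007 [P=1 RW=1 US=1 PS=0]
  ⇒ phys 0x41E2A  [3 reads]

Access #4 PA: 0x41E2A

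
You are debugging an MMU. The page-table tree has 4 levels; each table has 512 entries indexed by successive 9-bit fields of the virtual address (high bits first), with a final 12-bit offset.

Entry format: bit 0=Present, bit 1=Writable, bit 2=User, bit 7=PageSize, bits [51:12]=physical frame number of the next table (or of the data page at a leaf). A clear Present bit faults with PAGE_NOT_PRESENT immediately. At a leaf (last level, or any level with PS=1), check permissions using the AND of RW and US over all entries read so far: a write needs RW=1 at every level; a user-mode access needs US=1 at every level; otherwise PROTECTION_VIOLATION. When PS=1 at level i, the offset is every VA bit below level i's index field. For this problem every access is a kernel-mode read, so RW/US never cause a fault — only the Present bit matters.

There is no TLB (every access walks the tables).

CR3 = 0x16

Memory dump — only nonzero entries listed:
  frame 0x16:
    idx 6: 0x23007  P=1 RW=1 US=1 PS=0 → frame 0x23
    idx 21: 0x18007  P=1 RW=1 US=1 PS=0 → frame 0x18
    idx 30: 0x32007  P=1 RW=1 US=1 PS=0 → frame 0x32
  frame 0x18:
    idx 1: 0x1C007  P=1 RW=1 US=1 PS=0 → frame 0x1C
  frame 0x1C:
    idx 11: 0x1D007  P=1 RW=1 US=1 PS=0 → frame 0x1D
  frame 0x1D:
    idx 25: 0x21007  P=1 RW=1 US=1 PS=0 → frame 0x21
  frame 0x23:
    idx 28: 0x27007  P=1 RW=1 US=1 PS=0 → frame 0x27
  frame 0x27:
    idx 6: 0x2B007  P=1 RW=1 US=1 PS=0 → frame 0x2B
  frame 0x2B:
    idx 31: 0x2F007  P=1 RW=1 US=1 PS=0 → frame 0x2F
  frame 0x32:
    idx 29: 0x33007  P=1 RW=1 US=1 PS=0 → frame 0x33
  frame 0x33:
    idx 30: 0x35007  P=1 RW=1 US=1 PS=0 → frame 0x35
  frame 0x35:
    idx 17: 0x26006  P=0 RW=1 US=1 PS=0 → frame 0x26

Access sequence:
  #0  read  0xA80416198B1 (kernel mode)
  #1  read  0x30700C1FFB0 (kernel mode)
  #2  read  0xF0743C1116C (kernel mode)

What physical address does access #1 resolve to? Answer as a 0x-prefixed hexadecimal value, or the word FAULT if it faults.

Walk each access:
#0 VA=0xA80416198B1 (r,kernel):
  [0] read 0x16 idx=21: raw=0x18007 flags P=1 W=1 U=1 S=0
  [1] read 0x18 idx=1: raw=0x1C007 flags P=1 W=1 U=1 S=0
  [2] read 0x1C idx=11: raw=0x1D007 flags P=1 W=1 U=1 S=0
  [3] read 0x1D idx=25: raw=0x21007 flags P=1 W=1 U=1 S=0
  → PA=0x218B1  (4 entries read)
#1 VA=0x30700C1FFB0 (r,kernel):
  [0] read 0x16 idx=6: raw=0x23007 flags P=1 W=1 U=1 S=0
  [1] read 0x23 idx=28: raw=0x27007 flags P=1 W=1 U=1 S=0
  [2] read 0x27 idx=6: raw=0x2B007 flags P=1 W=1 U=1 S=0
  [3] read 0x2B idx=31: raw=0x2F007 flags P=1 W=1 U=1 S=0
  → PA=0x2FFB0  (4 entries read)
#2 VA=0xF0743C1116C (r,kernel):
  [0] read 0x16 idx=30: raw=0x32007 flags P=1 W=1 U=1 S=0
  [1] read 0x32 idx=29: raw=0x33007 flags P=1 W=1 U=1 S=0
  [2] read 0x33 idx=30: raw=0x35007 flags P=1 W=1 U=1 S=0
  [3] read 0x35 idx=17: raw=0x26006 flags P=0 W=1 U=1 S=0
  → PAGE_NOT_PRESENT  (4 entries read)

Access #1 PA: 0x2FFB0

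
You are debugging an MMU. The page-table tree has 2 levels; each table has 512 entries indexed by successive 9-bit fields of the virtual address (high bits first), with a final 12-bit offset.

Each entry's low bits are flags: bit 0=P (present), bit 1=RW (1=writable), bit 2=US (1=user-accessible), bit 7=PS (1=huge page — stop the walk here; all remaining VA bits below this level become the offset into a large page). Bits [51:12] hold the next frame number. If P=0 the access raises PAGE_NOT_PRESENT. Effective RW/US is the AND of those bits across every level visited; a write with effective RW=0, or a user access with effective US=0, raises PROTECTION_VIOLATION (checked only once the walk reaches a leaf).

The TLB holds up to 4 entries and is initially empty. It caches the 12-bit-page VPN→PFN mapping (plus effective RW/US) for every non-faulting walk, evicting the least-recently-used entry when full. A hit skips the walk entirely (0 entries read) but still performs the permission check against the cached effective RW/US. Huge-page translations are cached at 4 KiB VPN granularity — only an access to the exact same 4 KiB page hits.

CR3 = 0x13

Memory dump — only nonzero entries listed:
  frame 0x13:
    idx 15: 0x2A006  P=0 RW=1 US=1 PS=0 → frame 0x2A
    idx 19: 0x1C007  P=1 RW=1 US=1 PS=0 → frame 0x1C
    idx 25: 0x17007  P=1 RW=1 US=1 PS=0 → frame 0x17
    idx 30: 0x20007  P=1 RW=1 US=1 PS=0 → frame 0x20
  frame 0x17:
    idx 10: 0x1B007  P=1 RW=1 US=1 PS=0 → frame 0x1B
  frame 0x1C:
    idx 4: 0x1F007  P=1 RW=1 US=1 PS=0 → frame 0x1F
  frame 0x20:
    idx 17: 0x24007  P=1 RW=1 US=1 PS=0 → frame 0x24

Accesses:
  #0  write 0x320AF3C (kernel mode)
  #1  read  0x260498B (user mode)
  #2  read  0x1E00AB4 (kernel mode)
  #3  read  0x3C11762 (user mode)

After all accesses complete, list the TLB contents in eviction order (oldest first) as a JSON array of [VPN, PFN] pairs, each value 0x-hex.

Walk each access:
#0 VA=0x320AF3C (w,kernel):
  [0] read 0x13 idx=25: raw=0x17007 flags P=1 W=1 U=1 S=0
  [1] read 0x17 idx=10: raw=0x1B007 flags P=1 W=1 U=1 S=0
  ✓ 0x1BF3C  — 2 lookups
#1 VA=0x260498B (r,user):
  [0] read 0x13 idx=19: raw=0x1C007 flags P=1 W=1 U=1 S=0
  [1] read 0x1C idx=4: raw=0x1F007 flags P=1 W=1 U=1 S=0
  ✓ 0x1F98B  — 2 lookups
#2 VA=0x1E00AB4 (r,kernel):
  [0] read 0x13 idx=15: raw=0x2A006 flags P=0 W=1 U=1 S=0
  → PAGE_NOT_PRESENT  (1 entries read)
#3 VA=0x3C11762 (r,user):
  [0] read 0x13 idx=30: raw=0x20007 flags P=1 W=1 U=1 S=0
  [1] read 0x20 idx=17: raw=0x24007 flags P=1 W=1 U=1 S=0
  ✓ 0x24762  — 2 lookups

TLB: [["0x320A", "0x1B"], ["0x2604", "0x1F"], ["0x3C11", "0x24"]]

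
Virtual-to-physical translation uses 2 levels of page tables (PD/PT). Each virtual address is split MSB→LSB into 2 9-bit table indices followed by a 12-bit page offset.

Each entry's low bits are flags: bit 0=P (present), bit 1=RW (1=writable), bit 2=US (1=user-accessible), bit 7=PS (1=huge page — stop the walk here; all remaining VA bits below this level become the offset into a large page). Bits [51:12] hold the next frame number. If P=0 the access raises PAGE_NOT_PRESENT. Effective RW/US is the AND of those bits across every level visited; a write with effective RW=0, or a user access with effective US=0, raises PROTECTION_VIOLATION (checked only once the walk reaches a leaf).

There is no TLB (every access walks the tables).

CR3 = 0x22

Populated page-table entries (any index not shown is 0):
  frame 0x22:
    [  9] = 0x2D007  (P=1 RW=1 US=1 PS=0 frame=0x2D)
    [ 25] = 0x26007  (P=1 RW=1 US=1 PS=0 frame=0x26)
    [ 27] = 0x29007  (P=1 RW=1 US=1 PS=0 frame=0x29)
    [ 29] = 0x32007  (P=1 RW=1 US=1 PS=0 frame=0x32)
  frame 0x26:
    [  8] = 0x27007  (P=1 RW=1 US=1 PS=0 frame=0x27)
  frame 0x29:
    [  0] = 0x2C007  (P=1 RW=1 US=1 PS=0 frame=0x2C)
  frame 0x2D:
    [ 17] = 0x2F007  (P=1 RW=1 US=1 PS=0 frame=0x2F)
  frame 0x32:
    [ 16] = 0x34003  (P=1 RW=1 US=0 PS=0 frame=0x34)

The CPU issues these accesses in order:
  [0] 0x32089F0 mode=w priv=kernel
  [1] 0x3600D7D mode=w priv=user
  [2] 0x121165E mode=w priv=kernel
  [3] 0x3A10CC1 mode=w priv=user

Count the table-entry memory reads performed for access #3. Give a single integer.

Walk each access:
#0 VA=0x32089F0 (w,kernel):
  [0] read 0x22 idx=25: raw=0x26007 flags P=1 W=1 U=1 S=0
  [1] read 0x26 idx=8: raw=0x27007 flags P=1 W=1 U=1 S=0
  → PA=0x279F0  (2 entries read)
#1 VA=0x3600D7D (w,user):
  [0] read 0x22 idx=27: raw=0x29007 flags P=1 W=1 U=1 S=0
  [1] read 0x29 idx=0: raw=0x2C007 flags P=1 W=1 U=1 S=0
  → PA=0x2CD7D  (2 entries read)
#2 VA=0x121165E (w,kernel):
  [0] read 0x22 idx=9: raw=0x2D007 flags P=1 W=1 U=1 S=0
  [1] read 0x2D idx=17: raw=0x2F007 flags P=1 W=1 U=1 S=0
  → PA=0x2F65E  (2 entries read)
#3 VA=0x3A10CC1 (w,user):
  [0] read 0x22 idx=29: raw=0x32007 flags P=1 W=1 U=1 S=0
  [1] read 0x32 idx=16: raw=0x34003 flags P=1 W=1 U=0 S=0
  ✗ PROTECTION_VIOLATION  [2 reads]

Entries read for #3: 2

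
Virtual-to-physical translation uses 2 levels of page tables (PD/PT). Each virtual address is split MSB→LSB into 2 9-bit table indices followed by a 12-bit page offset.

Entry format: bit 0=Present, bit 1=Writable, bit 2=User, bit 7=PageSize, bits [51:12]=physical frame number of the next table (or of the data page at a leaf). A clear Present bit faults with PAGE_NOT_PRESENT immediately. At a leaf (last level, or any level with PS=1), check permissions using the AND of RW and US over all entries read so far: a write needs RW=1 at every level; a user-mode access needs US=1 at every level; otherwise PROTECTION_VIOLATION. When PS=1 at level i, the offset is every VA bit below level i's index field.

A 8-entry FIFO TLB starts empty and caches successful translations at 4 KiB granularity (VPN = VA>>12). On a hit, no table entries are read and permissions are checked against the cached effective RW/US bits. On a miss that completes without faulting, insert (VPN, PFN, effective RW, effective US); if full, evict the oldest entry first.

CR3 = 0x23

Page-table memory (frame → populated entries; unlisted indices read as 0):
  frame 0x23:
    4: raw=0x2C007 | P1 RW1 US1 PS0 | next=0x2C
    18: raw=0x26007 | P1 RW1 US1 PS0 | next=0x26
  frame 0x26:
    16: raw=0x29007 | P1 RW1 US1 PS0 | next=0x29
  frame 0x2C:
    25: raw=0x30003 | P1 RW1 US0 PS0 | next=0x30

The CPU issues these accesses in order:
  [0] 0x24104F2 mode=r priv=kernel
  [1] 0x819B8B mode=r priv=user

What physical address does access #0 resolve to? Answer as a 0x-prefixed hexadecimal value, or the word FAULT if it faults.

Per-access translation:
#0 VA=0x24104F2 (r,kernel):
  lvl0: tbl 0x23, slot 18 ⇒ 0x26007 (P1/RW1/US1/PS0)
  lvl1: tbl 0x26, slot 16 ⇒ 0x29007 (P1/RW1/US1/PS0)
  ⇒ phys 0x294F2  [2 reads]
#1 VA=0x819B8B (r,user):
  lvl0: tbl 0x23, slot 4 ⇒ 0x2C007 (P1/RW1/US1/PS0)
  lvl1: tbl 0x2C, slot 25 ⇒ 0x30003 (P1/RW1/US0/PS0)
  → PROTECTION_VIOLATION  (2 entries read)

Access #0 PA: 0x294F2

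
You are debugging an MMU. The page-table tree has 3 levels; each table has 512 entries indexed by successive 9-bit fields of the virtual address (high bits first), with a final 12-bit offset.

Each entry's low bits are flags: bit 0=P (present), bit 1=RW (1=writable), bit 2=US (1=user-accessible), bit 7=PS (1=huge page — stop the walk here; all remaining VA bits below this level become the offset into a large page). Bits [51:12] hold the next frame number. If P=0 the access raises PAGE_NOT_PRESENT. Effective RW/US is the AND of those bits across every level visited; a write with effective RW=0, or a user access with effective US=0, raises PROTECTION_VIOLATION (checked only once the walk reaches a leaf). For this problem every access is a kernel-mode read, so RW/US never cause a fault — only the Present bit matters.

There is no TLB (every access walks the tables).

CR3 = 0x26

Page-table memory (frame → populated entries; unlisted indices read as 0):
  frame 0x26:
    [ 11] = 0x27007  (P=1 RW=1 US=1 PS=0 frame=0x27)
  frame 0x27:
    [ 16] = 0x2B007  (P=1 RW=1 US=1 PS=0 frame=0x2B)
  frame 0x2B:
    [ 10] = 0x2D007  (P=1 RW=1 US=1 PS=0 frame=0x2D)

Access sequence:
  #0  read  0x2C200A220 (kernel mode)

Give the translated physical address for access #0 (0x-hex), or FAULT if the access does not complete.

Trace:
#0 VA=0x2C200A220 (r,kernel):
  L0 @0x26[11] → 0x27007  P=1,RW=1,US=1,PS=0
  L1 @0x27[16] → 0x2B007  P=1,RW=1,US=1,PS=0
  L2 @0x2B[10] → 0x2D007  P=1,RW=1,US=1,PS=0
  ✓ 0x2D220  — 3 lookups

Access #0 PA: 0x2D220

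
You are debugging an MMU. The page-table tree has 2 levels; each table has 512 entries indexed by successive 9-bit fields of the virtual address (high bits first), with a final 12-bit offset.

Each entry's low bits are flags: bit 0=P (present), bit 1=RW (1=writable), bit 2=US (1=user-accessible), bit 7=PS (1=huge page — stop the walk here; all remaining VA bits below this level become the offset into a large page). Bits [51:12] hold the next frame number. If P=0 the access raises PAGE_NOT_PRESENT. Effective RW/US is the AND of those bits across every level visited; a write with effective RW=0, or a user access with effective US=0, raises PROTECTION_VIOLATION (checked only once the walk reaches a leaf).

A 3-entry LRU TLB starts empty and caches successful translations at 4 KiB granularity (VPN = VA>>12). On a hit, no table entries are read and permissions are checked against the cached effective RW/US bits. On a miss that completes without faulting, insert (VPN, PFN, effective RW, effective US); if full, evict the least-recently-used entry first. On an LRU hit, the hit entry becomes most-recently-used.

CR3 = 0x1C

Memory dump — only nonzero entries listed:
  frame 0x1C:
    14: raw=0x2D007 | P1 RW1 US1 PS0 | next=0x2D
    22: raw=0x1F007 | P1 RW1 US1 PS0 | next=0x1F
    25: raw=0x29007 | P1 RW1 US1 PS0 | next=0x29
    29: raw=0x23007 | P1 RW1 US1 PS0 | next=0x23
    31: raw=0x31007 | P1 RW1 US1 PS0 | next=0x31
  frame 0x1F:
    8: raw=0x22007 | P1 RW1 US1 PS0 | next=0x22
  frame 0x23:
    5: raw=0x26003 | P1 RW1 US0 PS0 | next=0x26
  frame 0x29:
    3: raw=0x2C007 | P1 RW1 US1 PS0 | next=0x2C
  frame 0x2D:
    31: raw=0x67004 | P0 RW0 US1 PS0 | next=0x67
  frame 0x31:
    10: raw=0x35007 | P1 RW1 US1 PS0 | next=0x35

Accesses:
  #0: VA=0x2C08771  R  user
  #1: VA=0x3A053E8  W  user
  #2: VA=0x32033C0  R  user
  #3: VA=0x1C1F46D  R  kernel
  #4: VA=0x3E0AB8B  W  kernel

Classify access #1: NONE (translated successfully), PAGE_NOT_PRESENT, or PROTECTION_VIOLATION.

Trace:
#0 VA=0x2C08771 (r,user):
  lvl0: tbl 0x1C, slot 22 ⇒ 0x1F007 (P1/RW1/US1/PS0)
  lvl1: tbl 0x1F, slot 8 ⇒ 0x22007 (P1/RW1/US1/PS0)
  → PA=0x22771  (2 entries read)
#1 VA=0x3A053E8 (w,user):
  lvl0: tbl 0x1C, slot 29 ⇒ 0x23007 (P1/RW1/US1/PS0)
  lvl1: tbl 0x23, slot 5 ⇒ 0x26003 (P1/RW1/US0/PS0)
  → PROTECTION_VIOLATION  (2 entries read)
#2 VA=0x32033C0 (r,user):
  lvl0: tbl 0x1C, slot 25 ⇒ 0x29007 (P1/RW1/US1/PS0)
  lvl1: tbl 0x29, slot 3 ⇒ 0x2C007 (P1/RW1/US1/PS0)
  → PA=0x2C3C0  (2 entries read)
#3 VA=0x1C1F46D (r,kernel):
  lvl0: tbl 0x1C, slot 14 ⇒ 0x2D007 (P1/RW1/US1/PS0)
  lvl1: tbl 0x2D, slot 31 ⇒ 0x67004 (P0/RW0/US1/PS0)
  → PAGE_NOT_PRESENT  (2 entries read)
#4 VA=0x3E0AB8B (w,kernel):
  lvl0: tbl 0x1C, slot 31 ⇒ 0x31007 (P1/RW1/US1/PS0)
  lvl1: tbl 0x31, slot 10 ⇒ 0x35007 (P1/RW1/US1/PS0)
  → PA=0x35B8B  (2 entries read)

Access #1 fault: PROTECTION_VIOLATION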